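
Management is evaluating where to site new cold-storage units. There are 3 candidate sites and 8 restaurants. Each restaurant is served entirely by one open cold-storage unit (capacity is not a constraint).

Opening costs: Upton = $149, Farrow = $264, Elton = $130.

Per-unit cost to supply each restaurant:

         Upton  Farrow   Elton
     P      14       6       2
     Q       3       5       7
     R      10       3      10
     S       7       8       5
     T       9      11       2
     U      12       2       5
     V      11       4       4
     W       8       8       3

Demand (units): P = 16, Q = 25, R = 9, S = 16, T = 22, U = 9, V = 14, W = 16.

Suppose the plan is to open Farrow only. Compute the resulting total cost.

Each restaurant is assigned to its cheapest site among the open ones.
{Farrow}: P→Farrow 6·16=96, Q→Farrow 5·25=125, R→Farrow 3·9=27, S→Farrow 8·16=128, T→Farrow 11·22=242, U→Farrow 2·9=18, V→Farrow 4·14=56, W→Farrow 8·16=128. Service 820; fixed 264; total 1084.

Total cost: 1084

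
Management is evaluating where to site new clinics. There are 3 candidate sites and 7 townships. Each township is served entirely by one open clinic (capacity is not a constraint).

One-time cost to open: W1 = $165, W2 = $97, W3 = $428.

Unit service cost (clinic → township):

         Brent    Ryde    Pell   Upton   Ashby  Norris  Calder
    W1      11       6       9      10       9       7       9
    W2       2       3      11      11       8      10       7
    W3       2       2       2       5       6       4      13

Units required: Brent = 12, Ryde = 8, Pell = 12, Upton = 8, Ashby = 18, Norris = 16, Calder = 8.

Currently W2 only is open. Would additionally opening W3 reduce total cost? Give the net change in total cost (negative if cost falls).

Current service cost with {W2}: 628.
Adding W3: each township re-picks its cheapest; new service cost 332, saving 296.
Extra fixed cost: 428. Net change = 428 − 296 = 132.
(Totals: 725 → 857.)

No — net change +132 (cost rises by 132).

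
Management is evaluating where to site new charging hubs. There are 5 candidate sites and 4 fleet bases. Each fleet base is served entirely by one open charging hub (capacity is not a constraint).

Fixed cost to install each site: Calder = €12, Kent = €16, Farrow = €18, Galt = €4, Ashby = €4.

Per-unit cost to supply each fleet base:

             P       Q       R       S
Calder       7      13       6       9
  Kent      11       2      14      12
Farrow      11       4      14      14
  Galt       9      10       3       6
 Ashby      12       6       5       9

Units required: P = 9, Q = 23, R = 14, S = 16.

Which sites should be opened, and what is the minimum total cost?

For any fixed open set, each fleet base goes to its cheapest open site; total = fixed + service.
{Calder, Kent, Galt}: P→Calder 7·9=63, Q→Kent 2·23=46, R→Galt 3·14=42, S→Galt 6·16=96. Service 247; fixed 32; total 279.
{Calder, Kent, Galt, Ashby}: P→Calder 7·9=63, Q→Kent 2·23=46, R→Galt 3·14=42, S→Galt 6·16=96. Service 247; fixed 36; total 283.
{Kent, Galt}: service 265 + fixed 20 = 285
{Calder, Kent, Farrow, Galt, Ashby}: P→Calder 7·9=63, Q→Kent 2·23=46, R→Galt 3·14=42, S→Galt 6·16=96. Service 247; fixed 54; total 301.
No other subset beats 279.

Open Calder, Kent and Galt; minimum total cost 279.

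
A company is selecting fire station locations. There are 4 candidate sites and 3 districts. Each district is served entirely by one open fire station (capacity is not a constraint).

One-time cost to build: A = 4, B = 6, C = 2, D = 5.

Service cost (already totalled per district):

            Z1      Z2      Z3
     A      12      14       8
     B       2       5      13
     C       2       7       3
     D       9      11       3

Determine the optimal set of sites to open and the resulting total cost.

For any fixed open set, each district goes to its cheapest open site; total = fixed + service.
{C}: Z1→C 2, Z2→C 7, Z3→C 3. Service 12; fixed 2; total 14.
{A, C}: Z1→C 2, Z2→C 7, Z3→C 3. Service 12; fixed 6; total 18.
{B, C}: service 10 + fixed 8 = 18
{A, B, C, D}: Z1→B 2, Z2→B 5, Z3→C 3. Service 10; fixed 17; total 27.
No other subset beats 14.

Open C only; minimum total cost 14.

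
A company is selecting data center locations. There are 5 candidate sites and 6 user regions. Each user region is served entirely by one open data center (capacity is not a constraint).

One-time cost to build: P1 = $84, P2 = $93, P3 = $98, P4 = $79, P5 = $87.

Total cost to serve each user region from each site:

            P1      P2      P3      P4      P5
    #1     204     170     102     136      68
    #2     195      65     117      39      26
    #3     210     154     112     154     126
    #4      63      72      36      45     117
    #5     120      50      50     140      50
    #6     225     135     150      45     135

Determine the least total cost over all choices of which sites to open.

For any fixed open set, each user region goes to its cheapest open site; total = fixed + service.
{P4, P5}: #1→P5 68, #2→P5 26, #3→P5 126, #4→P4 45, #5→P5 50, #6→P4 45. Service 360; fixed 166; total 526.
{P3, P4}: service 384 + fixed 177 = 561
{P3, P4, P5}: #1→P5 68, #2→P5 26, #3→P3 112, #4→P3 36, #5→P3 50, #6→P4 45. Service 337; fixed 264; total 601.
{P1, P2, P3, P4, P5}: #1→P5 68, #2→P5 26, #3→P3 112, #4→P3 36, #5→P2 50, #6→P4 45. Service 337; fixed 441; total 778.
No other subset beats 526.

Minimum total cost: 526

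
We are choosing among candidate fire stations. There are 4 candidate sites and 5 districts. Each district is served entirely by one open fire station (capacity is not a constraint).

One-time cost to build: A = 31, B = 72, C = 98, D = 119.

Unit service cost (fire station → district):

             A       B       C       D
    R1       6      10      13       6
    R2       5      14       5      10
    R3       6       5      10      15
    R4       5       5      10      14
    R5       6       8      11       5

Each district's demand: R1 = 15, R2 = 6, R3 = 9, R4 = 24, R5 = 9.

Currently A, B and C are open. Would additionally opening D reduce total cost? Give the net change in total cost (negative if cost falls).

Current service cost with {A, B, C}: 339.
Adding D: each district re-picks its cheapest; new service cost 330, saving 9.
Extra fixed cost: 119. Net change = 119 − 9 = 110.
(Totals: 540 → 650.)

No — net change +110 (cost rises by 110).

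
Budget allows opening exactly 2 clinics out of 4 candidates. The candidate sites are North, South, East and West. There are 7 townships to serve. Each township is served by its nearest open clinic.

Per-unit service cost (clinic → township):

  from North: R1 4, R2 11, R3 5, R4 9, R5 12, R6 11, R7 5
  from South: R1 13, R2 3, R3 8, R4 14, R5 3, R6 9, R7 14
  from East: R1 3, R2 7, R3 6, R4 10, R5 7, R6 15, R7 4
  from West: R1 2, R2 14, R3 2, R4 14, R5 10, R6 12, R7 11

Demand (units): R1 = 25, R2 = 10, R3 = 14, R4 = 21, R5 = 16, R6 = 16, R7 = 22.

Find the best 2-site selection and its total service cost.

Choose South and East; total service cost 679.

With exactly 2 open, each township uses its cheapest among the chosen.
{South, East}: R1→East 3·25=75, R2→South 3·10=30, R3→East 6·14=84, R4→East 10·21=210, R5→South 3·16=48, R6→South 9·16=144, R7→East 4·22=88. Service cost 679.
{North, South}: service cost 691
{East, West}: service cost 750
Among all 6 size-2 choices, {South, East} is lowest.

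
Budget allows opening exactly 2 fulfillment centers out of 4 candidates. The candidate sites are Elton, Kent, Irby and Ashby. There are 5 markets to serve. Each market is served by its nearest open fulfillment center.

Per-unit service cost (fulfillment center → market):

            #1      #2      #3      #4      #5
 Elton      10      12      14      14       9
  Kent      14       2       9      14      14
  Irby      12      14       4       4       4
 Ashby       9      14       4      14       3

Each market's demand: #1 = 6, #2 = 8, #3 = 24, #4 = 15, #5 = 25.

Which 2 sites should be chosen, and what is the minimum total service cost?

With exactly 2 open, each market uses its cheapest among the chosen.
{Kent, Irby}: #1→Irby 12·6=72, #2→Kent 2·8=16, #3→Irby 4·24=96, #4→Irby 4·15=60, #5→Irby 4·25=100. Service cost 344.
{Irby, Ashby}: service cost 397
{Elton, Irby}: service cost 412
Among all 6 size-2 choices, {Kent, Irby} is lowest.

Choose Kent and Irby; total service cost 344.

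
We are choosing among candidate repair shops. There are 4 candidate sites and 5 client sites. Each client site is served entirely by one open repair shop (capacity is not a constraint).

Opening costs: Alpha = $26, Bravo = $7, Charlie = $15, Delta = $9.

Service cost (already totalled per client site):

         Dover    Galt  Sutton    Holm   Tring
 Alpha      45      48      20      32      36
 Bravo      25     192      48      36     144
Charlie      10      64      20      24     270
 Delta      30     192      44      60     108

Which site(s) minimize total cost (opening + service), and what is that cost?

Open Alpha and Charlie; minimum total cost 179.

For any fixed open set, each client site goes to its cheapest open site; total = fixed + service.
{Alpha, Charlie}: Dover→Charlie 10, Galt→Alpha 48, Sutton→Alpha 20, Holm→Charlie 24, Tring→Alpha 36. Service 138; fixed 41; total 179.
{Alpha, Bravo, Charlie}: Dover→Charlie 10, Galt→Alpha 48, Sutton→Alpha 20, Holm→Charlie 24, Tring→Alpha 36. Service 138; fixed 48; total 186.
{Alpha, Charlie, Delta}: service 138 + fixed 50 = 188
{Alpha, Bravo, Charlie, Delta}: Dover→Charlie 10, Galt→Alpha 48, Sutton→Alpha 20, Holm→Charlie 24, Tring→Alpha 36. Service 138; fixed 57; total 195.
(All 15 nonempty subsets were checked; Alpha and Charlie is lowest.)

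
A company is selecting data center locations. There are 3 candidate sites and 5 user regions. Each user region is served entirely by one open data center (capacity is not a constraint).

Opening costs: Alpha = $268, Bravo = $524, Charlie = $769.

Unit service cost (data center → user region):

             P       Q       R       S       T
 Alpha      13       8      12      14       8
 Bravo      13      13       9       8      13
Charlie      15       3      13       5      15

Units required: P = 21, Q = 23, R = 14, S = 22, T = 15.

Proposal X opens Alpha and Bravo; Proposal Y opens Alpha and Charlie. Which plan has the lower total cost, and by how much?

Proposal X: {Alpha, Bravo}: P→Alpha 13·21=273, Q→Alpha 8·23=184, R→Bravo 9·14=126, S→Bravo 8·22=176, T→Alpha 8·15=120. Service 879; fixed 792; total 1671.
Proposal Y: {Alpha, Charlie}: P→Alpha 13·21=273, Q→Charlie 3·23=69, R→Alpha 12·14=168, S→Charlie 5·22=110, T→Alpha 8·15=120. Service 740; fixed 1037; total 1777.
Difference: |1671 − 1777| = 106.

Proposal X is cheaper by 106.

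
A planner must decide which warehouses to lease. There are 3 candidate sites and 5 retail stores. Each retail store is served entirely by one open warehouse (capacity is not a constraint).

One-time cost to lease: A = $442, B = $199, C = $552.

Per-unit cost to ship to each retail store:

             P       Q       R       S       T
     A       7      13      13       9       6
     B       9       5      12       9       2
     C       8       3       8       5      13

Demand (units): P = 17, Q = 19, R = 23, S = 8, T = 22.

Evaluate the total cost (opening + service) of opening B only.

Total cost: 839

Each retail store is assigned to its cheapest site among the open ones.
{B}: P→B 9·17=153, Q→B 5·19=95, R→B 12·23=276, S→B 9·8=72, T→B 2·22=44. Service 640; fixed 199; total 839.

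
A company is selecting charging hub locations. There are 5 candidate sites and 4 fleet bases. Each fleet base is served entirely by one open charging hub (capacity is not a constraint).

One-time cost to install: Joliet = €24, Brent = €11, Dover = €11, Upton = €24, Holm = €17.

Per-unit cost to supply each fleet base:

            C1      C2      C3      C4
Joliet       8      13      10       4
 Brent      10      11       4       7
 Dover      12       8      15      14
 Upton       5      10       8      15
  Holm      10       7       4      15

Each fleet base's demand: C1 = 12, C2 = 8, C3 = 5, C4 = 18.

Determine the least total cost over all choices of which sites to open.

For any fixed open set, each fleet base goes to its cheapest open site; total = fixed + service.
{Joliet, Upton, Holm}: C1→Upton 5·12=60, C2→Holm 7·8=56, C3→Holm 4·5=20, C4→Joliet 4·18=72. Service 208; fixed 65; total 273.
{Joliet, Brent, Upton, Holm}: C1→Upton 5·12=60, C2→Holm 7·8=56, C3→Brent 4·5=20, C4→Joliet 4·18=72. Service 208; fixed 76; total 284.
{Joliet, Dover, Upton, Holm}: service 208 + fixed 76 = 284
{Joliet, Brent, Dover, Upton, Holm}: C1→Upton 5·12=60, C2→Holm 7·8=56, C3→Brent 4·5=20, C4→Joliet 4·18=72. Service 208; fixed 87; total 295.
No other subset beats 273.

Minimum total cost: 273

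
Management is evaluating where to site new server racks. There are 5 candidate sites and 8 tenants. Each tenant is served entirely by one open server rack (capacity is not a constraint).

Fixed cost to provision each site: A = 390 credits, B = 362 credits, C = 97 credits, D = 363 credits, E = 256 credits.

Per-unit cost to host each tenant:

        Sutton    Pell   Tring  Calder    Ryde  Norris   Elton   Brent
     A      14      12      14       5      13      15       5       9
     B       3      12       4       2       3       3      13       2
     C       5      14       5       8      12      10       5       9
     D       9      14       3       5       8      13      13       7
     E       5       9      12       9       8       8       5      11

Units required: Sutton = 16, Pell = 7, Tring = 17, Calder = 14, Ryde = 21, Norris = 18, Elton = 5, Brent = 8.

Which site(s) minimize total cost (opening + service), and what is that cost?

For any fixed open set, each tenant goes to its cheapest open site; total = fixed + service.
{B}: Sutton→B 3·16=48, Pell→B 12·7=84, Tring→B 4·17=68, Calder→B 2·14=28, Ryde→B 3·21=63, Norris→B 3·18=54, Elton→B 13·5=65, Brent→B 2·8=16. Service 426; fixed 362; total 788.
{B, C}: service 386 + fixed 459 = 845
{B, E}: Sutton→B 3·16=48, Pell→E 9·7=63, Tring→B 4·17=68, Calder→B 2·14=28, Ryde→B 3·21=63, Norris→B 3·18=54, Elton→E 5·5=25, Brent→B 2·8=16. Service 365; fixed 618; total 983.
{A, B, C, D, E}: Sutton→B 3·16=48, Pell→E 9·7=63, Tring→D 3·17=51, Calder→B 2·14=28, Ryde→B 3·21=63, Norris→B 3·18=54, Elton→A 5·5=25, Brent→B 2·8=16. Service 348; fixed 1468; total 1816.
No other subset beats 788.

Open B only; minimum total cost 788.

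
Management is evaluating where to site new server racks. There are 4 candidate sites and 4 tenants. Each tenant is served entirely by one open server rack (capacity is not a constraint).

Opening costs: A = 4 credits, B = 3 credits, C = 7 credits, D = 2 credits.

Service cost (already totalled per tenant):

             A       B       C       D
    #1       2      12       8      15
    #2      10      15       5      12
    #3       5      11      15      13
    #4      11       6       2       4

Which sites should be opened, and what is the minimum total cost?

For any fixed open set, each tenant goes to its cheapest open site; total = fixed + service.
{A, C}: #1→A 2, #2→C 5, #3→A 5, #4→C 2. Service 14; fixed 11; total 25.
{A, C, D}: #1→A 2, #2→C 5, #3→A 5, #4→C 2. Service 14; fixed 13; total 27.
{A, D}: service 21 + fixed 6 = 27
{A, B, C, D}: service 14 + fixed 16 = 30
No other subset beats 25.

Open A and C; minimum total cost 25.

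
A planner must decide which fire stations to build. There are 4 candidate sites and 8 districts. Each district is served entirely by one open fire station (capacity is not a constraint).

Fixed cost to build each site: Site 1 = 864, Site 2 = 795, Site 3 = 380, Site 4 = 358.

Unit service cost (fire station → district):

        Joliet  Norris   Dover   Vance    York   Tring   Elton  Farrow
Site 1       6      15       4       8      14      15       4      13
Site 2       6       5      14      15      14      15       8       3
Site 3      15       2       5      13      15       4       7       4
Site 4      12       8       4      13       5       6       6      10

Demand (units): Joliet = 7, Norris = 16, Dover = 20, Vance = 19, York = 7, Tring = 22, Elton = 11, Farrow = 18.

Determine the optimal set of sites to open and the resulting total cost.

Open Site 3 only; minimum total cost 1206.

For any fixed open set, each district goes to its cheapest open site; total = fixed + service.
{Site 3}: Joliet→Site 3 15·7=105, Norris→Site 3 2·16=32, Dover→Site 3 5·20=100, Vance→Site 3 13·19=247, York→Site 3 15·7=105, Tring→Site 3 4·22=88, Elton→Site 3 7·11=77, Farrow→Site 3 4·18=72. Service 826; fixed 380; total 1206.
{Site 4}: service 952 + fixed 358 = 1310
{Site 3, Site 4}: Joliet→Site 4 12·7=84, Norris→Site 3 2·16=32, Dover→Site 4 4·20=80, Vance→Site 3 13·19=247, York→Site 4 5·7=35, Tring→Site 3 4·22=88, Elton→Site 4 6·11=66, Farrow→Site 3 4·18=72. Service 704; fixed 738; total 1442.
{Site 1, Site 2, Site 3, Site 4}: Joliet→Site 1 6·7=42, Norris→Site 3 2·16=32, Dover→Site 1 4·20=80, Vance→Site 1 8·19=152, York→Site 4 5·7=35, Tring→Site 3 4·22=88, Elton→Site 1 4·11=44, Farrow→Site 2 3·18=54. Service 527; fixed 2397; total 2924.
No other subset beats 1206.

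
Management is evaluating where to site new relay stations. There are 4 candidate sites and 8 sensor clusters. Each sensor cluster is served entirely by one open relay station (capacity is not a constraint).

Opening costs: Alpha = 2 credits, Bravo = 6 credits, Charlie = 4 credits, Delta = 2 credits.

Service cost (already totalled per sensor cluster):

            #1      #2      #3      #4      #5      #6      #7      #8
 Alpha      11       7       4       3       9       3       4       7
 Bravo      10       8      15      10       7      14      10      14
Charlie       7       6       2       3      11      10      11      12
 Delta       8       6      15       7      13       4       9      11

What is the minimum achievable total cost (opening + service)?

Minimum total cost: 47

For any fixed open set, each sensor cluster goes to its cheapest open site; total = fixed + service.
{Alpha, Charlie}: #1→Charlie 7, #2→Charlie 6, #3→Charlie 2, #4→Alpha 3, #5→Alpha 9, #6→Alpha 3, #7→Alpha 4, #8→Alpha 7. Service 41; fixed 6; total 47.
{Alpha, Delta}: #1→Delta 8, #2→Delta 6, #3→Alpha 4, #4→Alpha 3, #5→Alpha 9, #6→Alpha 3, #7→Alpha 4, #8→Alpha 7. Service 44; fixed 4; total 48.
{Alpha, Charlie, Delta}: service 41 + fixed 8 = 49
{Alpha, Bravo, Charlie, Delta}: service 39 + fixed 14 = 53
No other subset beats 47.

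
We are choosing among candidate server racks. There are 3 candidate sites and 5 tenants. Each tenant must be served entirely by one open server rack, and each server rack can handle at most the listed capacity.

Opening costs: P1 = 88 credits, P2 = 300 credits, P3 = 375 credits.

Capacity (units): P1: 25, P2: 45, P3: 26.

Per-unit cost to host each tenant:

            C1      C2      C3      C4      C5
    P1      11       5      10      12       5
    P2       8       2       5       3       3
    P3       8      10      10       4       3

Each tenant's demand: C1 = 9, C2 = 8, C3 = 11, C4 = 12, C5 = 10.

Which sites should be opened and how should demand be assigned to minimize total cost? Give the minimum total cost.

Open {P1, P2}: C1→P2 8·9=72, C2→P2 2·8=16, C3→P2 5·11=55, C4→P2 3·12=36, C5→P1 5·10=50.
Loads: P1 carries 10/25, P2 carries 40/45. Service 229; fixed 388; total 617.
Next best feasible plan costs 621.

Minimum total cost: 617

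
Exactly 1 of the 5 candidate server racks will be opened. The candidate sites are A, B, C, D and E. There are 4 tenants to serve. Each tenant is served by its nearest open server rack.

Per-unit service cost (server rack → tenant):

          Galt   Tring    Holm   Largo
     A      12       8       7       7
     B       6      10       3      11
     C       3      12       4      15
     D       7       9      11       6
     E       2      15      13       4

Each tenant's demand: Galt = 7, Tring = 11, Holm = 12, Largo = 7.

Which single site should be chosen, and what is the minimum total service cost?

With exactly 1 open, each tenant uses its cheapest among the chosen.
{B}: Galt→B 6·7=42, Tring→B 10·11=110, Holm→B 3·12=36, Largo→B 11·7=77. Service cost 265.
{A}: service cost 305
{C}: service cost 306
Among all 5 size-1 choices, {B} is lowest.

Choose B only; total service cost 265.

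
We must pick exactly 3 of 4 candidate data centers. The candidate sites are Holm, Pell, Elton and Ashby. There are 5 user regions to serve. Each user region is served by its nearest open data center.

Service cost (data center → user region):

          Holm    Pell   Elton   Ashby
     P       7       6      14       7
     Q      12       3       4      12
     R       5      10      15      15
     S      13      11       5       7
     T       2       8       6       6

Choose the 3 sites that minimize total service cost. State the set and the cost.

Choose Holm, Pell and Elton; total service cost 21.

With exactly 3 open, each user region uses its cheapest among the chosen.
{Holm, Pell, Elton}: P→Pell 6, Q→Pell 3, R→Holm 5, S→Elton 5, T→Holm 2. Service cost 21.
{Holm, Pell, Ashby}: service cost 23
{Holm, Elton, Ashby}: service cost 23
Among all 4 size-3 choices, {Holm, Pell, Elton} is lowest.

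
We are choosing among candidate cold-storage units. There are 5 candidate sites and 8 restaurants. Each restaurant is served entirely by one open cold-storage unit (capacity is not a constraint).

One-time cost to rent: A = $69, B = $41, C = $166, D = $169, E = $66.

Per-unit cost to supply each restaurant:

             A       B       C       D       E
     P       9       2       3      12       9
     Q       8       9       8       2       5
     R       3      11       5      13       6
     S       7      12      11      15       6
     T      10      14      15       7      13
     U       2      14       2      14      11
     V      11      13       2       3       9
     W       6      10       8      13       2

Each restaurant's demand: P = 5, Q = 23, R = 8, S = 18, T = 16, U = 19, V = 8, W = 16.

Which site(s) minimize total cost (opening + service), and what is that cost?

For any fixed open set, each restaurant goes to its cheapest open site; total = fixed + service.
{A, E}: P→A 9·5=45, Q→E 5·23=115, R→A 3·8=24, S→E 6·18=108, T→A 10·16=160, U→A 2·19=38, V→E 9·8=72, W→E 2·16=32. Service 594; fixed 135; total 729.
{A, D, E}: P→A 9·5=45, Q→D 2·23=46, R→A 3·8=24, S→E 6·18=108, T→D 7·16=112, U→A 2·19=38, V→D 3·8=24, W→E 2·16=32. Service 429; fixed 304; total 733.
{A, B, E}: service 559 + fixed 176 = 735
{A, B, C, D, E}: service 386 + fixed 511 = 897
No other subset beats 729.

Open A and E; minimum total cost 729.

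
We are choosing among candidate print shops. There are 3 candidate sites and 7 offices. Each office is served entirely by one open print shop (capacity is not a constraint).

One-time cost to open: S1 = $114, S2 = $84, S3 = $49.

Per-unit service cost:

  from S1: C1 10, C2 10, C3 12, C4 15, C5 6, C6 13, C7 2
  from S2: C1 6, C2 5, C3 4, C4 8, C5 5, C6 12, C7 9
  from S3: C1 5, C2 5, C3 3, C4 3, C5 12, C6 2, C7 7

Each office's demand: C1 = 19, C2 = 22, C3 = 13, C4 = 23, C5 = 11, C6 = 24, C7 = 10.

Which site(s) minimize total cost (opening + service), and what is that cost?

For any fixed open set, each office goes to its cheapest open site; total = fixed + service.
{S1, S3}: C1→S3 5·19=95, C2→S3 5·22=110, C3→S3 3·13=39, C4→S3 3·23=69, C5→S1 6·11=66, C6→S3 2·24=48, C7→S1 2·10=20. Service 447; fixed 163; total 610.
{S3}: C1→S3 5·19=95, C2→S3 5·22=110, C3→S3 3·13=39, C4→S3 3·23=69, C5→S3 12·11=132, C6→S3 2·24=48, C7→S3 7·10=70. Service 563; fixed 49; total 612.
{S2, S3}: service 486 + fixed 133 = 619
{S1, S2, S3}: service 436 + fixed 247 = 683
No other subset beats 610.

Open S1 and S3; minimum total cost 610.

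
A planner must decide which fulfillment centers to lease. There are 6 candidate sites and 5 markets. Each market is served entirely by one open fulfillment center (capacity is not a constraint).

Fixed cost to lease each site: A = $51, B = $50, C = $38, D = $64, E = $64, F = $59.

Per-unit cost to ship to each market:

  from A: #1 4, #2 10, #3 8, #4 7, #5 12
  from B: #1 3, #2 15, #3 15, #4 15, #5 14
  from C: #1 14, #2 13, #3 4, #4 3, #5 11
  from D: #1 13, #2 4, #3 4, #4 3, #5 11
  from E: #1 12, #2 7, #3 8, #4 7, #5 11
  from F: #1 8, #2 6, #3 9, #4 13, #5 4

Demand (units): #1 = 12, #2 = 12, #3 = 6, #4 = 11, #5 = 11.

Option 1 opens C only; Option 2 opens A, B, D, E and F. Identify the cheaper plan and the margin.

Option 2 is cheaper by 67.

Option 1: {C}: #1→C 14·12=168, #2→C 13·12=156, #3→C 4·6=24, #4→C 3·11=33, #5→C 11·11=121. Service 502; fixed 38; total 540.
Option 2: {A, B, D, E, F}: #1→B 3·12=36, #2→D 4·12=48, #3→D 4·6=24, #4→D 3·11=33, #5→F 4·11=44. Service 185; fixed 288; total 473.
Difference: |540 − 473| = 67.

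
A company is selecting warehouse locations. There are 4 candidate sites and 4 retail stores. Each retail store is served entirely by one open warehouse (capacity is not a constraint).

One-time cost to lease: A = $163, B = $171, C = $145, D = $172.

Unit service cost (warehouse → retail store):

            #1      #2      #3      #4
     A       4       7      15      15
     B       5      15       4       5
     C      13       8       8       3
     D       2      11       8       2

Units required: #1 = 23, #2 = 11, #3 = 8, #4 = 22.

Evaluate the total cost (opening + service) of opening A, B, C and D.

Each retail store is assigned to its cheapest site among the open ones.
{A, B, C, D}: #1→D 2·23=46, #2→A 7·11=77, #3→B 4·8=32, #4→D 2·22=44. Service 199; fixed 651; total 850.

Total cost: 850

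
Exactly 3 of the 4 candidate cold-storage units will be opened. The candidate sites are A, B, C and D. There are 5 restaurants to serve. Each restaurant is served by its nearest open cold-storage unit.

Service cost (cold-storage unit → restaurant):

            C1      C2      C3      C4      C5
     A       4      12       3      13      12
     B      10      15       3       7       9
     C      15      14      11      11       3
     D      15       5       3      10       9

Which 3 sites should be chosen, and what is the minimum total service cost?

With exactly 3 open, each restaurant uses its cheapest among the chosen.
{A, C, D}: C1→A 4, C2→D 5, C3→A 3, C4→D 10, C5→C 3. Service cost 25.
{A, B, D}: service cost 28
{B, C, D}: service cost 28
Among all 4 size-3 choices, {A, C, D} is lowest.

Choose A, C and D; total service cost 25.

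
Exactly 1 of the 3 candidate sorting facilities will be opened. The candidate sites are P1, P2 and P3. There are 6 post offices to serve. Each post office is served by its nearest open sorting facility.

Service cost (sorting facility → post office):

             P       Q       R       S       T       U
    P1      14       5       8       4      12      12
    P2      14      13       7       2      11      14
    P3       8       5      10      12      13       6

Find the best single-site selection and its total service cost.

With exactly 1 open, each post office uses its cheapest among the chosen.
{P3}: P→P3 8, Q→P3 5, R→P3 10, S→P3 12, T→P3 13, U→P3 6. Service cost 54.
{P1}: service cost 55
{P2}: service cost 61
Among all 3 size-1 choices, {P3} is lowest.

Choose P3 only; total service cost 54.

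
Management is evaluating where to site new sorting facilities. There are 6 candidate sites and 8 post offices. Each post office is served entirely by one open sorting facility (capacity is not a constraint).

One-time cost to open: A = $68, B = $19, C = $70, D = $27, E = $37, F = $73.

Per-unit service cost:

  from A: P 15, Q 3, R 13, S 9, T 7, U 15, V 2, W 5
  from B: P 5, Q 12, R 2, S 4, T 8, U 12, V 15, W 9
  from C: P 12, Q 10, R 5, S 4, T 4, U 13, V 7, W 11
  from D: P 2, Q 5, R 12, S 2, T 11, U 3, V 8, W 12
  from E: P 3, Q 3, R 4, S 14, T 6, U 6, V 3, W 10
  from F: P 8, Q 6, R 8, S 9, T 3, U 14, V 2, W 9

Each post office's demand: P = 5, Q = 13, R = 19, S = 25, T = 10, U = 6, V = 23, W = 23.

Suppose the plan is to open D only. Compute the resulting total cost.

Each post office is assigned to its cheapest site among the open ones.
{D}: P→D 2·5=10, Q→D 5·13=65, R→D 12·19=228, S→D 2·25=50, T→D 11·10=110, U→D 3·6=18, V→D 8·23=184, W→D 12·23=276. Service 941; fixed 27; total 968.

Total cost: 968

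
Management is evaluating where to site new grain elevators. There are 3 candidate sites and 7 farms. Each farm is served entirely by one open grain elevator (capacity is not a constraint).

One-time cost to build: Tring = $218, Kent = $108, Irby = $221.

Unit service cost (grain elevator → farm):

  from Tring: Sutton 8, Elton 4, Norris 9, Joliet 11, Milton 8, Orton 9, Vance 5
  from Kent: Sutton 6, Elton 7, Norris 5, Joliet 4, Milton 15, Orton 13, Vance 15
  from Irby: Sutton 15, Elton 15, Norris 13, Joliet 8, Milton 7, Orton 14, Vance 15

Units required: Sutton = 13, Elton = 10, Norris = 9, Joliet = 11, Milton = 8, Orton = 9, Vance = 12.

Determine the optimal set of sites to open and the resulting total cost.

Open Tring and Kent; minimum total cost 738.

For any fixed open set, each farm goes to its cheapest open site; total = fixed + service.
{Tring, Kent}: Sutton→Kent 6·13=78, Elton→Tring 4·10=40, Norris→Kent 5·9=45, Joliet→Kent 4·11=44, Milton→Tring 8·8=64, Orton→Tring 9·9=81, Vance→Tring 5·12=60. Service 412; fixed 326; total 738.
{Kent}: service 654 + fixed 108 = 762
{Tring}: service 551 + fixed 218 = 769
{Tring, Kent, Irby}: Sutton→Kent 6·13=78, Elton→Tring 4·10=40, Norris→Kent 5·9=45, Joliet→Kent 4·11=44, Milton→Irby 7·8=56, Orton→Tring 9·9=81, Vance→Tring 5·12=60. Service 404; fixed 547; total 951.
(All 7 nonempty subsets were checked; Tring and Kent is lowest.)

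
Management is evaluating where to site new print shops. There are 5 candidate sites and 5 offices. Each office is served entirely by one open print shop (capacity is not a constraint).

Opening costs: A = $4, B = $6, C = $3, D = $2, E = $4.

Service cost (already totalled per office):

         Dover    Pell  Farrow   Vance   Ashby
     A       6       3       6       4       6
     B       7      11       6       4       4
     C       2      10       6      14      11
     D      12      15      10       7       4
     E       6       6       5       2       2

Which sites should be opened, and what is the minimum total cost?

For any fixed open set, each office goes to its cheapest open site; total = fixed + service.
{C, E}: Dover→C 2, Pell→E 6, Farrow→E 5, Vance→E 2, Ashby→E 2. Service 17; fixed 7; total 24.
{A, C, E}: Dover→C 2, Pell→A 3, Farrow→E 5, Vance→E 2, Ashby→E 2. Service 14; fixed 11; total 25.
{E}: service 21 + fixed 4 = 25
{A, B, C, D, E}: service 14 + fixed 19 = 33
No other subset beats 24.

Open C and E; minimum total cost 24.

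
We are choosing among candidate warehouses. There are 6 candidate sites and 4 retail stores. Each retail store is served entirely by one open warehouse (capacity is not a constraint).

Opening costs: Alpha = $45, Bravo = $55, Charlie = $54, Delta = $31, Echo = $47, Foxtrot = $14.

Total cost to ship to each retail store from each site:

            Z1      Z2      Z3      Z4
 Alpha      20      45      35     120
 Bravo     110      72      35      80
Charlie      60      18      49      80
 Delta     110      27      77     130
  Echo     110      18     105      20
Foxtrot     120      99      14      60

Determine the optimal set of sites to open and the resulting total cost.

Open Alpha, Echo and Foxtrot; minimum total cost 178.

For any fixed open set, each retail store goes to its cheapest open site; total = fixed + service.
{Alpha, Echo, Foxtrot}: Z1→Alpha 20, Z2→Echo 18, Z3→Foxtrot 14, Z4→Echo 20. Service 72; fixed 106; total 178.
{Alpha, Echo}: service 93 + fixed 92 = 185
{Alpha, Foxtrot}: service 139 + fixed 59 = 198
{Alpha, Bravo, Charlie, Delta, Echo, Foxtrot}: service 72 + fixed 246 = 318
No other subset beats 178.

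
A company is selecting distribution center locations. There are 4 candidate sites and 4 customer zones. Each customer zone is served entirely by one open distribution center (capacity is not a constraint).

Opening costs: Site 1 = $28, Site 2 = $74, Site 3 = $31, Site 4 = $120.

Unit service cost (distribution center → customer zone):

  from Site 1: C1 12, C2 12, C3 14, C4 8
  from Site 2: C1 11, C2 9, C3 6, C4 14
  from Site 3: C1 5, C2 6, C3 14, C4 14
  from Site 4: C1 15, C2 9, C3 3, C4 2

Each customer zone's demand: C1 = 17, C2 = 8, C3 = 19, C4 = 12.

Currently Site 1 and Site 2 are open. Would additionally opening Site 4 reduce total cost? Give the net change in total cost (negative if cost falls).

Yes — net change −9 (cost falls by 9).

Current service cost with {Site 1, Site 2}: 469.
Adding Site 4: each customer zone re-picks its cheapest; new service cost 340, saving 129.
Extra fixed cost: 120. Net change = 120 − 129 = -9.
(Totals: 571 → 562.)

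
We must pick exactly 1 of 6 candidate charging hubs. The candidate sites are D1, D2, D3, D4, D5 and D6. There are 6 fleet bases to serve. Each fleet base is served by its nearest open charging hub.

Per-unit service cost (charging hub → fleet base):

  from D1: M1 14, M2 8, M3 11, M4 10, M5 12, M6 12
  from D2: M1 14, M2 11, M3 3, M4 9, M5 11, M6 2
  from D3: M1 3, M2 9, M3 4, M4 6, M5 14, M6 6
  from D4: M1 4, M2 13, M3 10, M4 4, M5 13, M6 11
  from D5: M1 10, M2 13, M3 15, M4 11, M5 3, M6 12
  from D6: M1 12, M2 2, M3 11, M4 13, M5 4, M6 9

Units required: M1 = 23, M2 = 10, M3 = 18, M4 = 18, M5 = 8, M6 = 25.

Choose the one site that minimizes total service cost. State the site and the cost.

With exactly 1 open, each fleet base uses its cheapest among the chosen.
{D3}: M1→D3 3·23=69, M2→D3 9·10=90, M3→D3 4·18=72, M4→D3 6·18=108, M5→D3 14·8=112, M6→D3 6·25=150. Service cost 601.
{D2}: service cost 786
{D4}: service cost 853
Among all 6 size-1 choices, {D3} is lowest.

Choose D3 only; total service cost 601.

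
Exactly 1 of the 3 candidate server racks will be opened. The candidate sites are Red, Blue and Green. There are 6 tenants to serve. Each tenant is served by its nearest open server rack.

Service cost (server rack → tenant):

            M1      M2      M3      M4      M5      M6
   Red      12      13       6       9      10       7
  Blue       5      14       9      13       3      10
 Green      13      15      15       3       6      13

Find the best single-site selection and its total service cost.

With exactly 1 open, each tenant uses its cheapest among the chosen.
{Blue}: M1→Blue 5, M2→Blue 14, M3→Blue 9, M4→Blue 13, M5→Blue 3, M6→Blue 10. Service cost 54.
{Red}: service cost 57
{Green}: service cost 65
Among all 3 size-1 choices, {Blue} is lowest.

Choose Blue only; total service cost 54.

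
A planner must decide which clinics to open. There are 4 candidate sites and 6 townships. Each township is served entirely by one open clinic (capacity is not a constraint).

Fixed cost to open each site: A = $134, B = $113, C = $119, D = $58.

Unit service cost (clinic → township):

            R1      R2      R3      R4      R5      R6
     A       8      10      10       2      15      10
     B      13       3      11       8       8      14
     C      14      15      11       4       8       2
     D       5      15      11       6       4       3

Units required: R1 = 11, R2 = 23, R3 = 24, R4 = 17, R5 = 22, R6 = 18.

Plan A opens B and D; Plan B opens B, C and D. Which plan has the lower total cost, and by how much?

Plan A: {B, D}: R1→D 5·11=55, R2→B 3·23=69, R3→B 11·24=264, R4→D 6·17=102, R5→D 4·22=88, R6→D 3·18=54. Service 632; fixed 171; total 803.
Plan B: {B, C, D}: R1→D 5·11=55, R2→B 3·23=69, R3→B 11·24=264, R4→C 4·17=68, R5→D 4·22=88, R6→C 2·18=36. Service 580; fixed 290; total 870.
Difference: |803 − 870| = 67.

Plan A is cheaper by 67.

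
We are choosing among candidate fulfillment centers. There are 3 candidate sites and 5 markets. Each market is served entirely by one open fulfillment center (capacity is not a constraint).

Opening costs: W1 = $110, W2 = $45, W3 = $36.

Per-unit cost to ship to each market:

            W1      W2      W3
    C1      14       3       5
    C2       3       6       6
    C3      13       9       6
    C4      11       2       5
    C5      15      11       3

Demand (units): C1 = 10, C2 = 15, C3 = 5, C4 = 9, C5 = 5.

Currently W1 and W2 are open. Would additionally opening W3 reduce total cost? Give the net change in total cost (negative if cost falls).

Yes — net change −19 (cost falls by 19).

Current service cost with {W1, W2}: 193.
Adding W3: each market re-picks its cheapest; new service cost 138, saving 55.
Extra fixed cost: 36. Net change = 36 − 55 = -19.
(Totals: 348 → 329.)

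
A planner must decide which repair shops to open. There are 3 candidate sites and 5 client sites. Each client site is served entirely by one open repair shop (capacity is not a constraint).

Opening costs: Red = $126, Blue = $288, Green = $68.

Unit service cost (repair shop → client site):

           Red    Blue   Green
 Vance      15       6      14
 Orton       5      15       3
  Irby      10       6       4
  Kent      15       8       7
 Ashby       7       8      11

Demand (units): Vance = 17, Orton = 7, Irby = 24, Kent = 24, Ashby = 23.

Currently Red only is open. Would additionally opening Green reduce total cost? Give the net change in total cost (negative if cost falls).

Yes — net change −299 (cost falls by 299).

Current service cost with {Red}: 1051.
Adding Green: each client site re-picks its cheapest; new service cost 684, saving 367.
Extra fixed cost: 68. Net change = 68 − 367 = -299.
(Totals: 1177 → 878.)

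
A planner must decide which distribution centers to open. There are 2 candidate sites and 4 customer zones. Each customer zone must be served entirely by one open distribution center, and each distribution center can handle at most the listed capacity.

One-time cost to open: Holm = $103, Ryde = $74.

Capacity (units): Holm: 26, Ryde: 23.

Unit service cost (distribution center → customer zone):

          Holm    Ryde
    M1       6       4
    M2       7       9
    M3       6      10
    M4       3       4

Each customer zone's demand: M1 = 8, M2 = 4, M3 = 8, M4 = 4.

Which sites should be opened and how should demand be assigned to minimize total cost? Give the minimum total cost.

Minimum total cost: 239

Open {Holm}: M1→Holm 6·8=48, M2→Holm 7·4=28, M3→Holm 6·8=48, M4→Holm 3·4=12.
Loads: Holm carries 24/26. Service 136; fixed 103; total 239.
Next best feasible plan costs 297.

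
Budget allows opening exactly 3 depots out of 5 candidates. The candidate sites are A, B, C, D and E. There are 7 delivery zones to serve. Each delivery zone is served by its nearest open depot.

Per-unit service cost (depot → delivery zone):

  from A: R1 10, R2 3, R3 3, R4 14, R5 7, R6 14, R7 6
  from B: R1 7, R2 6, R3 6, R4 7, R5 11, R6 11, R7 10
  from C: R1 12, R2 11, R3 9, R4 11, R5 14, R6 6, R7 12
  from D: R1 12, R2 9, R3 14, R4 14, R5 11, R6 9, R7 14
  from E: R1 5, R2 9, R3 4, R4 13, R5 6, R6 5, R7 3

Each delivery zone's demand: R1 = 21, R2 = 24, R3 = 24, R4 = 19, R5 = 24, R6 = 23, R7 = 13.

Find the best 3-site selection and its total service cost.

Choose A, B and E; total service cost 680.

With exactly 3 open, each delivery zone uses its cheapest among the chosen.
{A, B, E}: R1→E 5·21=105, R2→A 3·24=72, R3→A 3·24=72, R4→B 7·19=133, R5→E 6·24=144, R6→E 5·23=115, R7→E 3·13=39. Service cost 680.
{A, C, E}: service cost 756
{B, C, E}: service cost 776
Among all 10 size-3 choices, {A, B, E} is lowest.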